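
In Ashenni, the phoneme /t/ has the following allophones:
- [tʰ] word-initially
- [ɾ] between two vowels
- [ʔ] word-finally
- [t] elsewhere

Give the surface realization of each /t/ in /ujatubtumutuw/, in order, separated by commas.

Occurrence 1 (position 4): between two vowels → [ɾ].
Occurrence 2 (position 7): no conditioning environment matches → elsewhere allophone [t].
Occurrence 3 (position 11): between two vowels → [ɾ].

[ɾ], [t], [ɾ]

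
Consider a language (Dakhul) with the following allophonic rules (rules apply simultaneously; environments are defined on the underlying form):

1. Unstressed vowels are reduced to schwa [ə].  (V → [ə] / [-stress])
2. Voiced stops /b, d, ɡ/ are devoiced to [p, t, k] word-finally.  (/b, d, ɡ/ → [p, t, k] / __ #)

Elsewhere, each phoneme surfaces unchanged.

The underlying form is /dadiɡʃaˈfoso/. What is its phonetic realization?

/d/ (word-initial) fails the environment for rule 2, so it stays [d].
/a/ meets the environment for rule 1 (in an unstressed syllable) → [ə].
/d/ (between /a/ and /i/) fails the environment for rule 2, so it stays [d].
/i/ — between /d/ and /ɡ/, in an unstressed syllable — surfaces as [ə] (rule 1).
/ɡ/ (between /i/ and /ʃ/) fails the environment for rule 2, so it stays [ɡ].
/ʃ/ stays [ʃ].
Rule 1 applies to /a/ (between /ʃ/ and /f/: in an unstressed syllable) → [ə].
/f/ (between /a/ and /o/): no rule targets it → [f].
/o/ (between /f/ and /s/): rule 1 targets it, but not in an unstressed syllable → unchanged [o].
/s/ (between /o/ and /o/) is unaffected → [s].
Rule 1 applies to /o/ (word-final: in an unstressed syllable) → [ə].

[dədəɡʃəˈfosə]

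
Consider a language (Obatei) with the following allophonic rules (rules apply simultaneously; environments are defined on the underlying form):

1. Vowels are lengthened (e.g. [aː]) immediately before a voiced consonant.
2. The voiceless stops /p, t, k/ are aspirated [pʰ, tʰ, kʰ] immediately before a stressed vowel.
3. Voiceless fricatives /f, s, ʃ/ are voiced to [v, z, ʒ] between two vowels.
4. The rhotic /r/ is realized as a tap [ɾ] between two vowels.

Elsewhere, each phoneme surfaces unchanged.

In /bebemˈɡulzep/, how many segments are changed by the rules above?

Segments that undergo a rule: /e/ → [eː] (rule 1); /e/ → [eː] (rule 1); /u/ → [uː] (rule 1).
All other segments surface unchanged.

3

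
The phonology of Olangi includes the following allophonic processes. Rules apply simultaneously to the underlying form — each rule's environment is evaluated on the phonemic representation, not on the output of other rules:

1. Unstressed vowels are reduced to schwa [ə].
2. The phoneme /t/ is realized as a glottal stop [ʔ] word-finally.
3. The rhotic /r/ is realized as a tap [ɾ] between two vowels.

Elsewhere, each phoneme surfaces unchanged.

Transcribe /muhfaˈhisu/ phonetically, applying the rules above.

/u/ — between /m/ and /h/, in an unstressed syllable — surfaces as [ə] (rule 1).
Rule 1 applies to /a/ (between /f/ and /h/: in an unstressed syllable) → [ə].
/i/ — between /h/ and /s/; rule 1 does not apply here → [i].
Rule 1 applies to /u/ (word-final: in an unstressed syllable) → [ə].

[məhfəˈhisə]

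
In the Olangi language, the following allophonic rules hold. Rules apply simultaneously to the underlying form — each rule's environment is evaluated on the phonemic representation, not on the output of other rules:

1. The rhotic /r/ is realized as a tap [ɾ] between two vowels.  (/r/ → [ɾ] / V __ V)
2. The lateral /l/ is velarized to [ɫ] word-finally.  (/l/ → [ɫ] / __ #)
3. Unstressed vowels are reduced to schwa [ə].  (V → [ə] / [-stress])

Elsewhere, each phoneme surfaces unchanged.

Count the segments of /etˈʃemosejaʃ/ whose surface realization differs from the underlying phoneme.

Segments that undergo a rule: /e/ → [ə] (rule 3); /o/ → [ə] (rule 3); /e/ → [ə] (rule 3); /a/ → [ə] (rule 3).
All other segments surface unchanged.

4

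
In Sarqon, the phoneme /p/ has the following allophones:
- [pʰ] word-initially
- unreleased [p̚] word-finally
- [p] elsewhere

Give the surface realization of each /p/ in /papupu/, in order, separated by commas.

Occurrence 1 (position 1): word-initially → [pʰ].
Occurrence 2 (position 3): no conditioning environment matches → elsewhere allophone [p].
Occurrence 3 (position 5): no conditioning environment matches → elsewhere allophone [p].

[pʰ], [p], [p]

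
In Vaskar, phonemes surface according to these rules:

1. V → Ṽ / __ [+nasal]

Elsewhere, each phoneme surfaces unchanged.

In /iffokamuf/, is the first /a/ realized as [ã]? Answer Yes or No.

/a/ (between /k/ and /m/): before a nasal consonant, so rule 1 applies → [ã].
The actual realization is [ã], which matches [ã].

Yes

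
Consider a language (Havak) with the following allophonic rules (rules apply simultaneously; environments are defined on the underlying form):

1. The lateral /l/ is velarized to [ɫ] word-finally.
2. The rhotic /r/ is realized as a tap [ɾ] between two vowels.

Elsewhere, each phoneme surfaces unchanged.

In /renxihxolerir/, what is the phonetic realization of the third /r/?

[r]

/r/ (word-final) fails the environment for rule 2, so it stays [r].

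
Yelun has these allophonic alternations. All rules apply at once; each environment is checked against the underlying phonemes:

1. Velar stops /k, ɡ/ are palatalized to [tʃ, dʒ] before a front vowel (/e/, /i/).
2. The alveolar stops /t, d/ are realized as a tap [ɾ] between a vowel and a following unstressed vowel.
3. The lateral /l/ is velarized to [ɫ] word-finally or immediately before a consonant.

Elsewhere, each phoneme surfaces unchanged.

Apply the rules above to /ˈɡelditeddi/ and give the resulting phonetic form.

[ˈdʒeɫdiɾeddi]

/ɡ/ (word-initial): before a front vowel, so rule 1 applies → [dʒ].
/e/ (between /ɡ/ and /l/) is unaffected → [e].
/l/ (between /e/ and /d/): word-finally or immediately before a consonant, so rule 3 applies → [ɫ].
/d/ (between /l/ and /i/) is in the target of rule 2 but the environment (between a vowel and a following unstressed vowel) is not met → [d].
/i/ (between /d/ and /t/): no rule targets it → [i].
Rule 2 applies to /t/ (between /i/ and /e/: between a vowel and a following unstressed vowel) → [ɾ].
/e/ (between /t/ and /d/): no rule targets it → [e].
/d/ (between /e/ and /d/) is in the target of rule 2 but the environment (between a vowel and a following unstressed vowel) is not met → [d].
/d/ (between /d/ and /i/) fails the environment for rule 2, so it stays [d].
/i/ — not in any rule's target class → [i].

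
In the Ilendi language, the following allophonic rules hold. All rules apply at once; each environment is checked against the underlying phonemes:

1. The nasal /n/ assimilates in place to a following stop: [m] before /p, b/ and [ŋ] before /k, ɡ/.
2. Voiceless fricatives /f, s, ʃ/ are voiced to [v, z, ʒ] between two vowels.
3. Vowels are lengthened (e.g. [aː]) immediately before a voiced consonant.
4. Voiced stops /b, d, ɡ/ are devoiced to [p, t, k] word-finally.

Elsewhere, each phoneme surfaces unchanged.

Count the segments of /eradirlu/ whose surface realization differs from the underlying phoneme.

Segments that undergo a rule: /e/ → [eː] (rule 3); /a/ → [aː] (rule 3); /i/ → [iː] (rule 3).
All other segments surface unchanged.

3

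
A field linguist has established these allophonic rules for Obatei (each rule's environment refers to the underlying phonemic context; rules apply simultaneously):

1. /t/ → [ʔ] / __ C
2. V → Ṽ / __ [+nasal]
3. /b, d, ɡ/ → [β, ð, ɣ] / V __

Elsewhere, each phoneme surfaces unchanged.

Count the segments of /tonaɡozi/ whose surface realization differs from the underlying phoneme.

Segments that undergo a rule: /o/ → [õ] (rule 2); /ɡ/ → [ɣ] (rule 3).
All other segments surface unchanged.

2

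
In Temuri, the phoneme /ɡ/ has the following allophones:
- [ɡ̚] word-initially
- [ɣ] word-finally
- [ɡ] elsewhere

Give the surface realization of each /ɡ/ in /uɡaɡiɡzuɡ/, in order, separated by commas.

Occurrence 1 (position 2): no conditioning environment matches → elsewhere allophone [ɡ].
Occurrence 2 (position 4): no conditioning environment matches → elsewhere allophone [ɡ].
Occurrence 3 (position 6): no conditioning environment matches → elsewhere allophone [ɡ].
Occurrence 4 (position 9): word-finally → [ɣ].

[ɡ], [ɡ], [ɡ], [ɣ]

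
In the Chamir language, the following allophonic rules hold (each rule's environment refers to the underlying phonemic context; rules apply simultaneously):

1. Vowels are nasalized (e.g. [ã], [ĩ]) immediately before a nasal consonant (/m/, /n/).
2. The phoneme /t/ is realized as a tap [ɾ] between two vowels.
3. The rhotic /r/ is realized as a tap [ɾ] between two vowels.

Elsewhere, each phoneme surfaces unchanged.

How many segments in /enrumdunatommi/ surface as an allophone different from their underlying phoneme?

Segments that undergo a rule: /e/ → [ẽ] (rule 1); /u/ → [ũ] (rule 1); /u/ → [ũ] (rule 1); /t/ → [ɾ] (rule 2); /o/ → [õ] (rule 1).
All other segments surface unchanged.

5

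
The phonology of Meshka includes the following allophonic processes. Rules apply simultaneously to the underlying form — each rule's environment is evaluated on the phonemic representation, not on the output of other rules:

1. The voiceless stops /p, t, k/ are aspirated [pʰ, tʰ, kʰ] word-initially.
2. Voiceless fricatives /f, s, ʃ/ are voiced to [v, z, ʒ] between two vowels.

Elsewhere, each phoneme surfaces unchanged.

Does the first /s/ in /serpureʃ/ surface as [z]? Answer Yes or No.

/s/ — word-initial; rule 2 does not apply here → [s].
The actual realization is [s], not [z].

No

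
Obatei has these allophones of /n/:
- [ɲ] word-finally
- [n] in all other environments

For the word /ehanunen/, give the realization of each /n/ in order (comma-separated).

Occurrence 1 (position 4): no conditioning environment matches → elsewhere allophone [n].
Occurrence 2 (position 6): no conditioning environment matches → elsewhere allophone [n].
Occurrence 3 (position 8): word-finally → [ɲ].

[n], [n], [ɲ]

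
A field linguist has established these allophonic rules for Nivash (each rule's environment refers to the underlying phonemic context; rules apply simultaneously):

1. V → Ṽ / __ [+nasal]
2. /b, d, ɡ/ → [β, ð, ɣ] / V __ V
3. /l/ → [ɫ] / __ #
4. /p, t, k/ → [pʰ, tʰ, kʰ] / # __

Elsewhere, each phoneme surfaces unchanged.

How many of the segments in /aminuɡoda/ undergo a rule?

Segments that undergo a rule: /a/ → [ã] (rule 1); /i/ → [ĩ] (rule 1); /ɡ/ → [ɣ] (rule 2); /d/ → [ð] (rule 2).
All other segments surface unchanged.

4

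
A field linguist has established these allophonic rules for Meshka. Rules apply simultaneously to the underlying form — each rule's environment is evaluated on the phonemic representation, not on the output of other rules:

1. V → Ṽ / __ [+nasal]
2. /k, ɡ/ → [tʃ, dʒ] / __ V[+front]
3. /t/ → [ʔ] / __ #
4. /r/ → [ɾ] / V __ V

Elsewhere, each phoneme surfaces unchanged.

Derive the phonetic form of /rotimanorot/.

[rotĩmãnoɾoʔ]

/r/ (word-initial): rule 4 targets it, but not between two vowels → unchanged [r].
/o/ (between /r/ and /t/) fails the environment for rule 1, so it stays [o].
/t/ (between /o/ and /i/) fails the environment for rule 3, so it stays [t].
/i/ (between /t/ and /m/): before a nasal consonant, so rule 1 applies → [ĩ].
/m/ — not in any rule's target class → [m].
/a/ meets the environment for rule 1 (before a nasal consonant) → [ã].
/n/ — not in any rule's target class → [n].
/o/ (between /n/ and /r/): rule 1 targets it, but not before a nasal consonant → unchanged [o].
/r/ (between /o/ and /o/) occurs between two vowels → [ɾ] by rule 4.
/o/ (between /r/ and /t/): rule 1 targets it, but not before a nasal consonant → unchanged [o].
/t/ meets the environment for rule 3 (word-finally) → [ʔ].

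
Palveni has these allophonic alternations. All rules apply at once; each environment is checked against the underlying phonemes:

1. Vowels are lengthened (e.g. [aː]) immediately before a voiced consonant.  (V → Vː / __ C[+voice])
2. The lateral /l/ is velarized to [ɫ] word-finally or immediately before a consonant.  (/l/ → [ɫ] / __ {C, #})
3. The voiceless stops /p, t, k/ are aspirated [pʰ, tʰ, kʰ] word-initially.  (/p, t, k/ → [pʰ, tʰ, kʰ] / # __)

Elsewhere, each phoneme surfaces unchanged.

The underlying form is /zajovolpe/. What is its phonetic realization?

[zaːjoːvoːɫpe]

/z/ — not in any rule's target class → [z].
/a/ meets the environment for rule 1 (before a voiced consonant) → [aː].
/j/ (between /a/ and /o/): no rule targets it → [j].
/o/ (between /j/ and /v/): before a voiced consonant, so rule 1 applies → [oː].
/v/ (between /o/ and /o/) is unaffected → [v].
/o/ (between /v/ and /l/): before a voiced consonant, so rule 1 applies → [oː].
/l/ — between /o/ and /p/, word-finally or immediately before a consonant — surfaces as [ɫ] (rule 2).
/p/ (between /l/ and /e/) fails the environment for rule 3, so it stays [p].
/e/ (word-final) is in the target of rule 1 but the environment (before a voiced consonant) is not met → [e].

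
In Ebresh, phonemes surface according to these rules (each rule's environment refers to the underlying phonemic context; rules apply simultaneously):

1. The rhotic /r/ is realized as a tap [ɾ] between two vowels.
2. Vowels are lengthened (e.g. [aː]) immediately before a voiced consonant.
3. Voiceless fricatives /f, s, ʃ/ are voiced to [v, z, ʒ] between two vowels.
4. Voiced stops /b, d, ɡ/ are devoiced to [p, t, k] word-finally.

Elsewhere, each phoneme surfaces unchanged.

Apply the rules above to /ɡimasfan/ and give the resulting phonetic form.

[ɡiːmasfaːn]

/ɡ/ — word-initial; rule 4 does not apply here → [ɡ].
/i/ meets the environment for rule 2 (before a voiced consonant) → [iː].
/m/ (between /i/ and /a/): no rule targets it → [m].
/a/ (between /m/ and /s/): rule 2 targets it, but not before a voiced consonant → unchanged [a].
/s/ (between /a/ and /f/) fails the environment for rule 3, so it stays [s].
/f/ — between /s/ and /a/; rule 3 does not apply here → [f].
Rule 2 applies to /a/ (between /f/ and /n/: before a voiced consonant) → [aː].
/n/ — not in any rule's target class → [n].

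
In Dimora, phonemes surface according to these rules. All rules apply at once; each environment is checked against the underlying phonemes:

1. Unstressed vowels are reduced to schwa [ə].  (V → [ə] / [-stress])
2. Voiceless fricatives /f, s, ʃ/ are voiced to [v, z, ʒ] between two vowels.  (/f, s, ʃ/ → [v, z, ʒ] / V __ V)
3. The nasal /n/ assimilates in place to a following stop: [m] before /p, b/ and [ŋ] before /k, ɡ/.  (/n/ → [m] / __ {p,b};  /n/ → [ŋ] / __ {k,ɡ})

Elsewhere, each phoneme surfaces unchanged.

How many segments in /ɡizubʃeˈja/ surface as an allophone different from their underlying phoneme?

3

Segments that undergo a rule: /i/ → [ə] (rule 1); /u/ → [ə] (rule 1); /e/ → [ə] (rule 1).
All other segments surface unchanged.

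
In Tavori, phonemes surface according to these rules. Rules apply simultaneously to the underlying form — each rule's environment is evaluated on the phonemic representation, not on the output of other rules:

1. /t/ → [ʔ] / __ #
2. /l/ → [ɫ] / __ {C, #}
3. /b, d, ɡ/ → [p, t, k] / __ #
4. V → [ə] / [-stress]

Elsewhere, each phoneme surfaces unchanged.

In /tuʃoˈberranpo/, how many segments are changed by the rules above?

4

Segments that undergo a rule: /u/ → [ə] (rule 4); /o/ → [ə] (rule 4); /a/ → [ə] (rule 4); /o/ → [ə] (rule 4).
All other segments surface unchanged.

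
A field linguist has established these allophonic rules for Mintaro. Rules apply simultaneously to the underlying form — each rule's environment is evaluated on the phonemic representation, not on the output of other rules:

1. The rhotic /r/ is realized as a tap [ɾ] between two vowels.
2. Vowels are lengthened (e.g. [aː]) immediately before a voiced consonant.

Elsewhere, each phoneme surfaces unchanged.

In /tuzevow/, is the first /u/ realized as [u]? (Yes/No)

Rule 2 applies to /u/ (between /t/ and /z/: before a voiced consonant) → [uː].
The actual realization is [uː], not [u].

No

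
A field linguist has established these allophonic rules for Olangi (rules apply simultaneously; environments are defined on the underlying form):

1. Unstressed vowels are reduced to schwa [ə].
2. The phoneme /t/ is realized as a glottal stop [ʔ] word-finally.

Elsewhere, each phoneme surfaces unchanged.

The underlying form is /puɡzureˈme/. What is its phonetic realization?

[pəɡzərəˈme]

/p/ stays [p].
Rule 1 applies to /u/ (between /p/ and /ɡ/: in an unstressed syllable) → [ə].
/ɡ/ (between /u/ and /z/): no rule targets it → [ɡ].
/z/ (between /ɡ/ and /u/): no rule targets it → [z].
Rule 1 applies to /u/ (between /z/ and /r/: in an unstressed syllable) → [ə].
/r/ (between /u/ and /e/) is unaffected → [r].
Rule 1 applies to /e/ (between /r/ and /m/: in an unstressed syllable) → [ə].
/m/ (between /e/ and /e/) is unaffected → [m].
/e/ — word-final; rule 1 does not apply here → [e].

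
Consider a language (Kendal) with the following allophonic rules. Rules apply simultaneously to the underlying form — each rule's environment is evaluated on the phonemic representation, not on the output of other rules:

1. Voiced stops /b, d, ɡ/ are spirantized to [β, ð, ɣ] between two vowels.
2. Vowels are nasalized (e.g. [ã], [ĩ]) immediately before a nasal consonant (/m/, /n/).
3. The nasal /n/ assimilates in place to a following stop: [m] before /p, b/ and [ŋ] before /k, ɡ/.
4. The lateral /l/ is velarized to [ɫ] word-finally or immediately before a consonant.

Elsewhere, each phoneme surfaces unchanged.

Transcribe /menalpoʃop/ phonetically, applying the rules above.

/m/ (word-initial): no rule targets it → [m].
/e/ — between /m/ and /n/, before a nasal consonant — surfaces as [ẽ] (rule 2).
/n/ (between /e/ and /a/): rule 3 targets it, but not before a labial or velar stop → unchanged [n].
/a/ (between /n/ and /l/) is in the target of rule 2 but the environment (before a nasal consonant) is not met → [a].
/l/ (between /a/ and /p/): word-finally or immediately before a consonant, so rule 4 applies → [ɫ].
/p/ (between /l/ and /o/): no rule targets it → [p].
/o/ (between /p/ and /ʃ/): rule 2 targets it, but not before a nasal consonant → unchanged [o].
/ʃ/ stays [ʃ].
/o/ (between /ʃ/ and /p/): rule 2 targets it, but not before a nasal consonant → unchanged [o].
/p/ (word-final): no rule targets it → [p].

[mẽnaɫpoʃop]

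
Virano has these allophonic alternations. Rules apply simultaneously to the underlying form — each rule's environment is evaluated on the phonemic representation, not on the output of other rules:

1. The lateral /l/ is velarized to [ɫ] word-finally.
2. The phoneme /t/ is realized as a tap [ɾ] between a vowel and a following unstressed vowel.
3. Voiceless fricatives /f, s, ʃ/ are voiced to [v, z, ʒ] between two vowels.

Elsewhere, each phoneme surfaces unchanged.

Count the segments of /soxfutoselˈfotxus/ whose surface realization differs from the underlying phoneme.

Segments that undergo a rule: /t/ → [ɾ] (rule 2); /s/ → [z] (rule 3).
All other segments surface unchanged.

2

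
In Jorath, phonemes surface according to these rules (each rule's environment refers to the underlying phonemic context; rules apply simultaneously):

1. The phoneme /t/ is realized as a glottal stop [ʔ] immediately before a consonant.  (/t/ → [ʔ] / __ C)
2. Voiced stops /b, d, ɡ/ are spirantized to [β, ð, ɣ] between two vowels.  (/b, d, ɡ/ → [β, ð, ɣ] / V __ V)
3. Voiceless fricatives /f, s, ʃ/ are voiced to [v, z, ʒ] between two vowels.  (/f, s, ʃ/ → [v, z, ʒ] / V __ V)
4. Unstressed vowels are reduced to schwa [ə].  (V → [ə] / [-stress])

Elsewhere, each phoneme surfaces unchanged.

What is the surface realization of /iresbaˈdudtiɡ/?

/i/ meets the environment for rule 4 (in an unstressed syllable) → [ə].
/r/ — not in any rule's target class → [r].
/e/ — between /r/ and /s/, in an unstressed syllable — surfaces as [ə] (rule 4).
/s/ — between /e/ and /b/; rule 3 does not apply here → [s].
/b/ — between /s/ and /a/; rule 2 does not apply here → [b].
/a/ meets the environment for rule 4 (in an unstressed syllable) → [ə].
/d/ (between /a/ and /u/) occurs between two vowels → [ð] by rule 2.
/u/ (between /d/ and /d/) is in the target of rule 4 but the environment (in an unstressed syllable) is not met → [u].
/d/ (between /u/ and /t/) is in the target of rule 2 but the environment (between two vowels) is not met → [d].
/t/ (between /d/ and /i/) is in the target of rule 1 but the environment (immediately before a consonant) is not met → [t].
/i/ (between /t/ and /ɡ/): in an unstressed syllable, so rule 4 applies → [ə].
/ɡ/ — word-final; rule 2 does not apply here → [ɡ].

[ərəsbəˈðudtəɡ]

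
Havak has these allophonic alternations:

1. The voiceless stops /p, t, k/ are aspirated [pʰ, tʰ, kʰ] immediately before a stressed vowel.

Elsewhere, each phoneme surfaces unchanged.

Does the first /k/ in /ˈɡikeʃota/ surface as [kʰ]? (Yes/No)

No

/k/ (between /i/ and /e/) fails the environment for rule 1, so it stays [k].
The actual realization is [k], not [kʰ].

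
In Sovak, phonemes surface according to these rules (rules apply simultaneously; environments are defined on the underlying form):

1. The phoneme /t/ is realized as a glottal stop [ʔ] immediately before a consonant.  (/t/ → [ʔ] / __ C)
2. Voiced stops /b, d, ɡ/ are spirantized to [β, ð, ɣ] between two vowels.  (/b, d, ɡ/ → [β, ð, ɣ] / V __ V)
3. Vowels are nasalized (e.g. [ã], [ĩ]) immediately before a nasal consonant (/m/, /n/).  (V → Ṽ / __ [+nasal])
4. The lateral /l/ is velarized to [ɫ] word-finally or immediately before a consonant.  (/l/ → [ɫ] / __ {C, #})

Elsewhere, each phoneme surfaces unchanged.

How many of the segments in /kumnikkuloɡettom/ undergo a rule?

4

Segments that undergo a rule: /u/ → [ũ] (rule 3); /ɡ/ → [ɣ] (rule 2); /t/ → [ʔ] (rule 1); /o/ → [õ] (rule 3).
All other segments surface unchanged.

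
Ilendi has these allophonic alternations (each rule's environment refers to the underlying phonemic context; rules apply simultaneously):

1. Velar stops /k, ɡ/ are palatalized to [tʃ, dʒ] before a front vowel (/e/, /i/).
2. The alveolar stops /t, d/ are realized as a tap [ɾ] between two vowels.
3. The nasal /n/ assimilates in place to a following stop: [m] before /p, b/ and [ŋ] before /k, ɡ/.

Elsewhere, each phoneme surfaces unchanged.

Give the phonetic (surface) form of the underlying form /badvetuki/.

/b/ (word-initial): no rule targets it → [b].
/a/ (between /b/ and /d/): no rule targets it → [a].
/d/ (between /a/ and /v/) is in the target of rule 2 but the environment (between two vowels) is not met → [d].
/v/ stays [v].
/e/ — not in any rule's target class → [e].
Rule 2 applies to /t/ (between /e/ and /u/: between two vowels) → [ɾ].
/u/ (between /t/ and /k/) is unaffected → [u].
/k/ — between /u/ and /i/, before a front vowel — surfaces as [tʃ] (rule 1).
/i/ stays [i].

[badveɾutʃi]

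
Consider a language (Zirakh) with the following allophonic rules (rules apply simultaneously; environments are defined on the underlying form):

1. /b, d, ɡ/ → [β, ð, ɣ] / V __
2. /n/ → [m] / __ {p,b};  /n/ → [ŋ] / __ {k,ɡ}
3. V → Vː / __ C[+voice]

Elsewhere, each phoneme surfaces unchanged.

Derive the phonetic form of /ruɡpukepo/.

[ruːɣpukepo]

/r/ — not in any rule's target class → [r].
Rule 3 applies to /u/ (between /r/ and /ɡ/: before a voiced consonant) → [uː].
/ɡ/ (between /u/ and /p/) occurs immediately after a vowel → [ɣ] by rule 1.
/p/ (between /ɡ/ and /u/) is unaffected → [p].
/u/ — between /p/ and /k/; rule 3 does not apply here → [u].
/k/ stays [k].
/e/ (between /k/ and /p/) fails the environment for rule 3, so it stays [e].
/p/ (between /e/ and /o/): no rule targets it → [p].
/o/ (word-final) fails the environment for rule 3, so it stays [o].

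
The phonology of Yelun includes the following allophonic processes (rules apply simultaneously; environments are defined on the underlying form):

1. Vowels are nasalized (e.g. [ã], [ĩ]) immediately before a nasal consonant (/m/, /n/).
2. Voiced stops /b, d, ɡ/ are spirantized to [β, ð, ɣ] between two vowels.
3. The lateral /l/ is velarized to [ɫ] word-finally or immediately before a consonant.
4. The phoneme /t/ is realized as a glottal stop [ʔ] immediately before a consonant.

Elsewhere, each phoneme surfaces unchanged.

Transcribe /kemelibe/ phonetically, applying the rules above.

/e/ — between /k/ and /m/, before a nasal consonant — surfaces as [ẽ] (rule 1).
/e/ (between /m/ and /l/): rule 1 targets it, but not before a nasal consonant → unchanged [e].
/l/ — between /e/ and /i/; rule 3 does not apply here → [l].
/i/ (between /l/ and /b/) fails the environment for rule 1, so it stays [i].
Rule 2 applies to /b/ (between /i/ and /e/: between two vowels) → [β].
/e/ (word-final) fails the environment for rule 1, so it stays [e].

[kẽmeliβe]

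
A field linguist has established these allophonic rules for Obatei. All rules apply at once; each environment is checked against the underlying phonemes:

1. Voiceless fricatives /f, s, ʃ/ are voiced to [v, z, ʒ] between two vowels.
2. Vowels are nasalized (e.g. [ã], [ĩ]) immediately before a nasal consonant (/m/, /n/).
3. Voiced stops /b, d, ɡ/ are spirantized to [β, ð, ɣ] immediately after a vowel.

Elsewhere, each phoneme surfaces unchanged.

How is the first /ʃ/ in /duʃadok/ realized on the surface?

/ʃ/ — between /u/ and /a/, between two vowels — surfaces as [ʒ] (rule 1).

[ʒ]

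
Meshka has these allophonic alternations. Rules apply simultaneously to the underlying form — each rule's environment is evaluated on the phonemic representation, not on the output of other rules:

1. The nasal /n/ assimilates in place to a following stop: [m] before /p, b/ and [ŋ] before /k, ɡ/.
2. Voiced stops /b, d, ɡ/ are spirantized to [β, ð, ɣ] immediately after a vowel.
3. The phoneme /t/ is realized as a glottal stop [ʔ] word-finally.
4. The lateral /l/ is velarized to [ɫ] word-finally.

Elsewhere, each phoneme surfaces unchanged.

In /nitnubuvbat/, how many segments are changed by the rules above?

2

Segments that undergo a rule: /b/ → [β] (rule 2); /t/ → [ʔ] (rule 3).
All other segments surface unchanged.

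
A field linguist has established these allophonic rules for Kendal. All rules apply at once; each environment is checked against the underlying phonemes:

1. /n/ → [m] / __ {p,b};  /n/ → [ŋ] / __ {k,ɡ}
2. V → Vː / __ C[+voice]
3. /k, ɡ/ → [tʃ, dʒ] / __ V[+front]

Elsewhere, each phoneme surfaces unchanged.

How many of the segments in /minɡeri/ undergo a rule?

Segments that undergo a rule: /i/ → [iː] (rule 2); /n/ → [ŋ] (rule 1); /ɡ/ → [dʒ] (rule 3); /e/ → [eː] (rule 2).
All other segments surface unchanged.

4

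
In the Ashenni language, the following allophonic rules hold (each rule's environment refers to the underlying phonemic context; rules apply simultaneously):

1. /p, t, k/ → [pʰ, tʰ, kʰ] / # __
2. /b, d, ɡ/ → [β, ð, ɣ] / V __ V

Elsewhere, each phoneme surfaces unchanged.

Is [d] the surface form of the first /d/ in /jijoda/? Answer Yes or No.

No

/d/ (between /o/ and /a/): between two vowels, so rule 2 applies → [ð].
The actual realization is [ð], not [d].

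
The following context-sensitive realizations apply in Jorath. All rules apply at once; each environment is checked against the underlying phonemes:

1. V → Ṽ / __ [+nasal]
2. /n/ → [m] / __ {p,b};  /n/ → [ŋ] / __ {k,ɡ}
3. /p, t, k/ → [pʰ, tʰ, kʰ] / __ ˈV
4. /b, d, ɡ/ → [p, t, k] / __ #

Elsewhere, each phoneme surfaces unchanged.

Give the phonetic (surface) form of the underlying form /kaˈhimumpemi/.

/k/ (word-initial) fails the environment for rule 3, so it stays [k].
/a/ (between /k/ and /h/): rule 1 targets it, but not before a nasal consonant → unchanged [a].
/h/ stays [h].
Rule 1 applies to /i/ (between /h/ and /m/: before a nasal consonant) → [ĩ].
/m/ — not in any rule's target class → [m].
/u/ — between /m/ and /m/, before a nasal consonant — surfaces as [ũ] (rule 1).
/m/ (between /u/ and /p/) is unaffected → [m].
/p/ (between /m/ and /e/) fails the environment for rule 3, so it stays [p].
Rule 1 applies to /e/ (between /p/ and /m/: before a nasal consonant) → [ẽ].
/m/ — not in any rule's target class → [m].
/i/ (word-final) fails the environment for rule 1, so it stays [i].

[kaˈhĩmũmpẽmi]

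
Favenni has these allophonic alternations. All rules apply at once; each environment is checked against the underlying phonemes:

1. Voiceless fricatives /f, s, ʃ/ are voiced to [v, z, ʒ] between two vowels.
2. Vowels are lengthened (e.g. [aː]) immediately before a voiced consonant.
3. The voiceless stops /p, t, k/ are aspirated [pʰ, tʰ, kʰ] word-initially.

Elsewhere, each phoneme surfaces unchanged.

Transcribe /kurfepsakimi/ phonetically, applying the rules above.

[kʰuːrfepsakiːmi]

/k/ (word-initial) occurs word-initially → [kʰ] by rule 3.
/u/ meets the environment for rule 2 (before a voiced consonant) → [uː].
/f/ (between /r/ and /e/): rule 1 targets it, but not between two vowels → unchanged [f].
/e/ (between /f/ and /p/): rule 2 targets it, but not before a voiced consonant → unchanged [e].
/p/ (between /e/ and /s/) is in the target of rule 3 but the environment (word-initially) is not met → [p].
/s/ (between /p/ and /a/): rule 1 targets it, but not between two vowels → unchanged [s].
/a/ (between /s/ and /k/) is in the target of rule 2 but the environment (before a voiced consonant) is not met → [a].
/k/ (between /a/ and /i/) is in the target of rule 3 but the environment (word-initially) is not met → [k].
/i/ meets the environment for rule 2 (before a voiced consonant) → [iː].
/i/ — word-final; rule 2 does not apply here → [i].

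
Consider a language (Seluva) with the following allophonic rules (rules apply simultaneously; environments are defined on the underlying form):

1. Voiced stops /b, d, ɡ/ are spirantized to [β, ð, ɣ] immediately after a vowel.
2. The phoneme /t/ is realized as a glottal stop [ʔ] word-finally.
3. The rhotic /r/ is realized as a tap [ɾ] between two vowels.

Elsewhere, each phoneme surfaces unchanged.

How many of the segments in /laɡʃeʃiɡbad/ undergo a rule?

3

Segments that undergo a rule: /ɡ/ → [ɣ] (rule 1); /ɡ/ → [ɣ] (rule 1); /d/ → [ð] (rule 1).
All other segments surface unchanged.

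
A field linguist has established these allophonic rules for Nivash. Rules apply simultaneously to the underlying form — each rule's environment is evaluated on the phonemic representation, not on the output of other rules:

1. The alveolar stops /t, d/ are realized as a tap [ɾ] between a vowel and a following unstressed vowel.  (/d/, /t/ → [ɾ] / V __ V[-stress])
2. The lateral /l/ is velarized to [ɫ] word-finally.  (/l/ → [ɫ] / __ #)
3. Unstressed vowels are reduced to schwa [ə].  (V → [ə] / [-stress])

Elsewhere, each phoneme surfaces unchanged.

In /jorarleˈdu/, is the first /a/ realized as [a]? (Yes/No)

/a/ — between /r/ and /r/, in an unstressed syllable — surfaces as [ə] (rule 3).
The actual realization is [ə], not [a].

No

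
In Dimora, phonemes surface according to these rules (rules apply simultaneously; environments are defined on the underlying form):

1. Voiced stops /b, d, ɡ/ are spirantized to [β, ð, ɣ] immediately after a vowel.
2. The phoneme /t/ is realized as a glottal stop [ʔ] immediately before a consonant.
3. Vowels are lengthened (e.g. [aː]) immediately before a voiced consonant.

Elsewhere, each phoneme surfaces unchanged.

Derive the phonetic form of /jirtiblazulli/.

[jiːrtiːβlaːzuːlli]

/j/ (word-initial) is unaffected → [j].
/i/ (between /j/ and /r/): before a voiced consonant, so rule 3 applies → [iː].
/r/ — not in any rule's target class → [r].
/t/ (between /r/ and /i/) fails the environment for rule 2, so it stays [t].
/i/ (between /t/ and /b/) occurs before a voiced consonant → [iː] by rule 3.
/b/ (between /i/ and /l/) occurs immediately after a vowel → [β] by rule 1.
/l/ stays [l].
/a/ meets the environment for rule 3 (before a voiced consonant) → [aː].
/z/ stays [z].
Rule 3 applies to /u/ (between /z/ and /l/: before a voiced consonant) → [uː].
/l/ — not in any rule's target class → [l].
/l/ stays [l].
/i/ (word-final) fails the environment for rule 3, so it stays [i].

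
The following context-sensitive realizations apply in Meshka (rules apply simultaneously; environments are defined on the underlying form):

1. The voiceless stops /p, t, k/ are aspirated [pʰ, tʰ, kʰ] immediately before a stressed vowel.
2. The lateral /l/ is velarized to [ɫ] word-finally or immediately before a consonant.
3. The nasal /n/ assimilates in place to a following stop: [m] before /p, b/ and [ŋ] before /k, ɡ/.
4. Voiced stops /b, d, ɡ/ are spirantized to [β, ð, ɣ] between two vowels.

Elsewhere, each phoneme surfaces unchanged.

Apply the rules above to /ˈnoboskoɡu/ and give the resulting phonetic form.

[ˈnoβoskoɣu]

/n/ (word-initial): rule 3 targets it, but not before a labial or velar stop → unchanged [n].
/o/ stays [o].
/b/ (between /o/ and /o/) occurs between two vowels → [β] by rule 4.
/o/ (between /b/ and /s/) is unaffected → [o].
/s/ (between /o/ and /k/): no rule targets it → [s].
/k/ — between /s/ and /o/; rule 1 does not apply here → [k].
/o/ — not in any rule's target class → [o].
Rule 4 applies to /ɡ/ (between /o/ and /u/: between two vowels) → [ɣ].
/u/ — not in any rule's target class → [u].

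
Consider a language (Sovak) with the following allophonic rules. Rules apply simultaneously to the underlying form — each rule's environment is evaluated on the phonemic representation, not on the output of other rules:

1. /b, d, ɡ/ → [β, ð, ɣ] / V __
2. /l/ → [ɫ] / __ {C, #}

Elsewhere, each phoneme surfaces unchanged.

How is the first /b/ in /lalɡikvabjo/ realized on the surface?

/b/ — between /a/ and /j/, immediately after a vowel — surfaces as [β] (rule 1).

[β]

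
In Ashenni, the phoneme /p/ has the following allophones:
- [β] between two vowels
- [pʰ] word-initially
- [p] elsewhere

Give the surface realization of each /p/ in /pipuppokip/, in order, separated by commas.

[pʰ], [β], [p], [p], [p]

Occurrence 1 (position 1): word-initially → [pʰ].
Occurrence 2 (position 3): between two vowels → [β].
Occurrence 3 (position 5): no conditioning environment matches → elsewhere allophone [p].
Occurrence 4 (position 6): no conditioning environment matches → elsewhere allophone [p].
Occurrence 5 (position 10): no conditioning environment matches → elsewhere allophone [p].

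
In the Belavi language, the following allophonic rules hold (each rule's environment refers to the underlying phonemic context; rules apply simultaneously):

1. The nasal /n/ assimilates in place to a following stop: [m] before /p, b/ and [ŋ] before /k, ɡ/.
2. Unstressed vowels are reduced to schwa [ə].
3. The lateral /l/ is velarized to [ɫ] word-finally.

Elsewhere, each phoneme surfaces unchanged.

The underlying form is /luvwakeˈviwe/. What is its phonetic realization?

/l/ (word-initial): rule 3 targets it, but not word-finally → unchanged [l].
/u/ — between /l/ and /v/, in an unstressed syllable — surfaces as [ə] (rule 2).
/v/ stays [v].
/w/ (between /v/ and /a/) is unaffected → [w].
/a/ — between /w/ and /k/, in an unstressed syllable — surfaces as [ə] (rule 2).
/k/ stays [k].
Rule 2 applies to /e/ (between /k/ and /v/: in an unstressed syllable) → [ə].
/v/ (between /e/ and /i/) is unaffected → [v].
/i/ (between /v/ and /w/): rule 2 targets it, but not in an unstressed syllable → unchanged [i].
/w/ stays [w].
/e/ (word-final): in an unstressed syllable, so rule 2 applies → [ə].

[ləvwəkəˈviwə]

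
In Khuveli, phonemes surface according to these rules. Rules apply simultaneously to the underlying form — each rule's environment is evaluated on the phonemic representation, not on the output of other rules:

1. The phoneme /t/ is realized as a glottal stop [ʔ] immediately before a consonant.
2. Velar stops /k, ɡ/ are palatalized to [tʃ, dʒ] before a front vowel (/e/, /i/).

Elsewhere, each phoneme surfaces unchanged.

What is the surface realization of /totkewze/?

/t/ (word-initial) is in the target of rule 1 but the environment (immediately before a consonant) is not met → [t].
/o/ (between /t/ and /t/) is unaffected → [o].
/t/ (between /o/ and /k/) occurs immediately before a consonant → [ʔ] by rule 1.
/k/ meets the environment for rule 2 (before a front vowel) → [tʃ].
/e/ — not in any rule's target class → [e].
/w/ stays [w].
/z/ — not in any rule's target class → [z].
/e/ (word-final) is unaffected → [e].

[toʔtʃewze]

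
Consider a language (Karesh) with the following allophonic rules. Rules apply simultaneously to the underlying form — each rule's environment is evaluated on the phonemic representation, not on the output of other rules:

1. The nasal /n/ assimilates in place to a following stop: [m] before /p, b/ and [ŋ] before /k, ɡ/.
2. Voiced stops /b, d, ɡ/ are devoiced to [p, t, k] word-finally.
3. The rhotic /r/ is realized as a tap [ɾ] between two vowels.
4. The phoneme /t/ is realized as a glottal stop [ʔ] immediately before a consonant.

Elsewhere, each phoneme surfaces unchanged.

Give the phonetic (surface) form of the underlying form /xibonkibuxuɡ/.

[xiboŋkibuxuk]

/b/ (between /i/ and /o/) is in the target of rule 2 but the environment (word-finally) is not met → [b].
Rule 1 applies to /n/ (between /o/ and /k/: before a labial or velar stop) → [ŋ].
/b/ (between /i/ and /u/): rule 2 targets it, but not word-finally → unchanged [b].
/ɡ/ (word-final): word-finally, so rule 2 applies → [k].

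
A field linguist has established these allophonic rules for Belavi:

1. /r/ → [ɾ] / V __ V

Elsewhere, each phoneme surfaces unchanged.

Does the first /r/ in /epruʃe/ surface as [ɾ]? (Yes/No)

/r/ (between /p/ and /u/): rule 1 targets it, but not between two vowels → unchanged [r].
The actual realization is [r], not [ɾ].

No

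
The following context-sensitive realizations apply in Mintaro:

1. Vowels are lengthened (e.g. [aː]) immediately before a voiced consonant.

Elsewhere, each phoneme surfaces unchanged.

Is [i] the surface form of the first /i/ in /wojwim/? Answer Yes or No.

No

/i/ — between /w/ and /m/, before a voiced consonant — surfaces as [iː] (rule 1).
The actual realization is [iː], not [i].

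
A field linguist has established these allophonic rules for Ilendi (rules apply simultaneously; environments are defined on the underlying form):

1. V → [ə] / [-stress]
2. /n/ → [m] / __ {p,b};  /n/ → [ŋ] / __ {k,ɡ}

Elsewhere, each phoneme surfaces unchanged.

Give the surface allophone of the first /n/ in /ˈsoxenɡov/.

[ŋ]

/n/ — between /e/ and /ɡ/, before a labial or velar stop — surfaces as [ŋ] (rule 2).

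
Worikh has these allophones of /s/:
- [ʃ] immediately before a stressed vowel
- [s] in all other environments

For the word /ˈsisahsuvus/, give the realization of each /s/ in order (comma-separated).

Occurrence 1 (position 1): immediately before a stressed vowel → [ʃ].
Occurrence 2 (position 3): no conditioning environment matches → elsewhere allophone [s].
Occurrence 3 (position 6): no conditioning environment matches → elsewhere allophone [s].
Occurrence 4 (position 10): no conditioning environment matches → elsewhere allophone [s].

[ʃ], [s], [s], [s]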